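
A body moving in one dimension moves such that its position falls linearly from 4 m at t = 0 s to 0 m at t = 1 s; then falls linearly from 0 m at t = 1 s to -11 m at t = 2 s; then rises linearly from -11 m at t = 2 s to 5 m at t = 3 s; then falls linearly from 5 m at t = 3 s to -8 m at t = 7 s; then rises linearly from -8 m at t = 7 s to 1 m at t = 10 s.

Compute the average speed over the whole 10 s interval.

5.3 m/s

Average speed = (total path length)/(elapsed time); on a piecewise-linear x-t graph the path length is Σ|Δx|.
0–1 s: |Δx| = |0 − 4| = 4 m
1–2 s: |Δx| = |-11 − 0| = 11 m
2–3 s: |Δx| = |5 − -11| = 16 m
3–7 s: |Δx| = |-8 − 5| = 13 m
7–10 s: |Δx| = |1 − -8| = 9 m
Total path = 53 m; average speed = 53/10 = 5.3 m/s.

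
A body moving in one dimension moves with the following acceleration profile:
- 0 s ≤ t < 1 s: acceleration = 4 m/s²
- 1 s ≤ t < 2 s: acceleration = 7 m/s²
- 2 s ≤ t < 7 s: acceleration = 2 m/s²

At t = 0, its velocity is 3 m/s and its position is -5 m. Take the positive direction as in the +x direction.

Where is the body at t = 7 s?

On each constant-a segment, Δv = aΔt and Δx = v₀Δt + ½aΔt²; chain segment to segment.
0–1 s: v starts 3 m/s; Δx = 3·1 + ½·4·1² = 5 m; v ends 7 m/s.
1–2 s: v starts 7 m/s; Δx = 7·1 + ½·7·1² = 10.5 m; v ends 14 m/s.
2–7 s: v starts 14 m/s; Δx = 14·5 + ½·2·5² = 95 m; v ends 24 m/s.
x(7) = -5 + Σ Δx = 105.5 m.

105.5 m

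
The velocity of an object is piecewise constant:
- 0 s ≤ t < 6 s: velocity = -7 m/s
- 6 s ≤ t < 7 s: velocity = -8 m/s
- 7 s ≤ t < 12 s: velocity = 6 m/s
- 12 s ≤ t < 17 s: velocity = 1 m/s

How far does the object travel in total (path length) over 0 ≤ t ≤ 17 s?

85 m

Distance (not displacement) is the total path length: add the absolute areas under v-t.
0–6 s: |-7| × 6 = 42 m
6–7 s: |-8| × 1 = 8 m
7–12 s: |6| × 5 = 30 m
12–17 s: |1| × 5 = 5 m
Total distance = 85 m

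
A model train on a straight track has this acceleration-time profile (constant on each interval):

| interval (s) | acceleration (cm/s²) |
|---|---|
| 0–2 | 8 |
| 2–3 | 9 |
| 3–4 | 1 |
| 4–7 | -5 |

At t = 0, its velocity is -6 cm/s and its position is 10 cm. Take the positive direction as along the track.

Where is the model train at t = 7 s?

On each constant-a segment, Δv = aΔt and Δx = v₀Δt + ½aΔt²; chain segment to segment.
0–2 s: v starts -6 cm/s; Δx = -6·2 + ½·8·2² = 4 cm; v ends 10 cm/s.
2–3 s: v starts 10 cm/s; Δx = 10·1 + ½·9·1² = 14.5 cm; v ends 19 cm/s.
3–4 s: v starts 19 cm/s; Δx = 19·1 + ½·1·1² = 19.5 cm; v ends 20 cm/s.
4–7 s: v starts 20 cm/s; Δx = 20·3 + ½·-5·3² = 37.5 cm; v ends 5 cm/s.
x(7) = 10 + Σ Δx = 85.5 cm.

85.5 cm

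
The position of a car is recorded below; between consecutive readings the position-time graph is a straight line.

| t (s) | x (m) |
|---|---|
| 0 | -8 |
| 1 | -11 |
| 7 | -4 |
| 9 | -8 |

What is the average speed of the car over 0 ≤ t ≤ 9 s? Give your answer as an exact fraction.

Average speed = (total path length)/(elapsed time); on a piecewise-linear x-t graph the path length is Σ|Δx|.
0–1 s: |Δx| = |-11 − -8| = 3 m
1–7 s: |Δx| = |-4 − -11| = 7 m
7–9 s: |Δx| = |-8 − -4| = 4 m
Total path = 14 m; average speed = 14/9 = 14/9 m/s.

14/9 m/s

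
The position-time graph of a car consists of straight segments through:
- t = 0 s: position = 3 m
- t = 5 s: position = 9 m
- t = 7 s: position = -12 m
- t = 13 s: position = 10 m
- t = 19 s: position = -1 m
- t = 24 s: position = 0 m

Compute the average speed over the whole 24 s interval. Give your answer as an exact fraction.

Average speed = (total path length)/(elapsed time); on a piecewise-linear x-t graph the path length is Σ|Δx|.
0–5 s: |Δx| = |9 − 3| = 6 m
5–7 s: |Δx| = |-12 − 9| = 21 m
7–13 s: |Δx| = |10 − -12| = 22 m
13–19 s: |Δx| = |-1 − 10| = 11 m
19–24 s: |Δx| = |0 − -1| = 1 m
Total path = 61 m; average speed = 61/24 = 61/24 m/s.

61/24 m/s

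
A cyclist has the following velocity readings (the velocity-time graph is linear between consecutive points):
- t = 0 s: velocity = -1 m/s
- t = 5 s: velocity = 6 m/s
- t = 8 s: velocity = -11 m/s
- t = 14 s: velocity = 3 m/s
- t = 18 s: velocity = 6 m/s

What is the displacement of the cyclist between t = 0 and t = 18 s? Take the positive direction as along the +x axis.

Displacement is the signed area under the v-t curve.
0–5 s: ½(-1 + 6)(5) = 12.5 m
5–8 s: ½(6 + -11)(3) = -7.5 m
8–14 s: ½(-11 + 3)(6) = -24 m
14–18 s: ½(3 + 6)(4) = 18 m
Net displacement = -1 m

-1 m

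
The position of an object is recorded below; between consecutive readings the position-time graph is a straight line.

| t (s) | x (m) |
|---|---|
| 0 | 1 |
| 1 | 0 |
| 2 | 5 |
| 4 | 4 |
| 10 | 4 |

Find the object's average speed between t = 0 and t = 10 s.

0.7 m/s

Average speed = (total path length)/(elapsed time); on a piecewise-linear x-t graph the path length is Σ|Δx|.
0–1 s: |Δx| = |0 − 1| = 1 m
1–2 s: |Δx| = |5 − 0| = 5 m
2–4 s: |Δx| = |4 − 5| = 1 m
4–10 s: |Δx| = |4 − 4| = 0 m
Total path = 7 m; average speed = 7/10 = 0.7 m/s.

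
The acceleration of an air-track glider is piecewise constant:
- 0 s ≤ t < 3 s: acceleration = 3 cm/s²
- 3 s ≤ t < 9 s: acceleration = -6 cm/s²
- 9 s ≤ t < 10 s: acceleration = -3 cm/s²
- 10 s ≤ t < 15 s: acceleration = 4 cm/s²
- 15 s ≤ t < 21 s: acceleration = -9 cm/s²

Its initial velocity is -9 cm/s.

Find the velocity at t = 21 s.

-73 cm/s

Δv equals the area under the a-t graph; then v = v₀ + Δv.
0–3 s: 3 × 3 = 9 cm/s
3–9 s: -6 × 6 = -36 cm/s
9–10 s: -3 × 1 = -3 cm/s
10–15 s: 4 × 5 = 20 cm/s
15–21 s: -9 × 6 = -54 cm/s
Δv = -64 cm/s, so v(21) = -9 + (-64) = -73 cm/s.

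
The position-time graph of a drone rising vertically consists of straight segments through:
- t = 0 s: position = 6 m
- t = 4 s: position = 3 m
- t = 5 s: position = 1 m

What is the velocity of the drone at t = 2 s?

Velocity is the slope of the x-t graph on 0–4 s: (3 − 6)/(4 − 0) = -0.75 m/s.

-0.75 m/s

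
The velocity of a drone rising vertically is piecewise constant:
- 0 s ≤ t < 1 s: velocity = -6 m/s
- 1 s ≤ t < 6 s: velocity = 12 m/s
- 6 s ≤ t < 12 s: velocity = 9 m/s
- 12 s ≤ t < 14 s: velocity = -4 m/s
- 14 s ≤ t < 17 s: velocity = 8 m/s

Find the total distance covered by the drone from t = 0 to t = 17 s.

152 m

Distance (not displacement) is the total path length: add the absolute areas under v-t.
0–1 s: |-6| × 1 = 6 m
1–6 s: |12| × 5 = 60 m
6–12 s: |9| × 6 = 54 m
12–14 s: |-4| × 2 = 8 m
14–17 s: |8| × 3 = 24 m
Total distance = 152 m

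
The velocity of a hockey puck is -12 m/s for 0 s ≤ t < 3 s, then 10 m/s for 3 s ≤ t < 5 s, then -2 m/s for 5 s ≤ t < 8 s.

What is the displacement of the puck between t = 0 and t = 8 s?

-22 m

Displacement is the signed area under the v-t curve.
0–3 s: -12 × 3 = -36 m
3–5 s: 10 × 2 = 20 m
5–8 s: -2 × 3 = -6 m
Net displacement = -22 m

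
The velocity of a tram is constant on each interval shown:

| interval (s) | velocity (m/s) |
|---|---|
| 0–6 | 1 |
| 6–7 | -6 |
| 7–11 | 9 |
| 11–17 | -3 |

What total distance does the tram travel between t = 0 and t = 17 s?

66 m

Distance (not displacement) is the total path length: add the absolute areas under v-t.
0–6 s: |1| × 6 = 6 m
6–7 s: |-6| × 1 = 6 m
7–11 s: |9| × 4 = 36 m
11–17 s: |-3| × 6 = 18 m
Total distance = 66 m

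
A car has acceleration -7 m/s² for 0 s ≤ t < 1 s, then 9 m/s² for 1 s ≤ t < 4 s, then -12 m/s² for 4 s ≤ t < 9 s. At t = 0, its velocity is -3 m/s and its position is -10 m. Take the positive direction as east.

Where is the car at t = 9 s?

On each constant-a segment, Δv = aΔt and Δx = v₀Δt + ½aΔt²; chain segment to segment.
0–1 s: v starts -3 m/s; Δx = -3·1 + ½·-7·1² = -6.5 m; v ends -10 m/s.
1–4 s: v starts -10 m/s; Δx = -10·3 + ½·9·3² = 10.5 m; v ends 17 m/s.
4–9 s: v starts 17 m/s; Δx = 17·5 + ½·-12·5² = -65 m; v ends -43 m/s.
x(9) = -10 + Σ Δx = -71 m.

-71 m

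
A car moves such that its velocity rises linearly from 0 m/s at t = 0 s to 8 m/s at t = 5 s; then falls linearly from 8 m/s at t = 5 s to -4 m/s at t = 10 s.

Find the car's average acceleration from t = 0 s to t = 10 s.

Average acceleration = Δv/Δt = (-4 − 0)/(10 − 0) = -0.4 m/s².

-0.4 m/s²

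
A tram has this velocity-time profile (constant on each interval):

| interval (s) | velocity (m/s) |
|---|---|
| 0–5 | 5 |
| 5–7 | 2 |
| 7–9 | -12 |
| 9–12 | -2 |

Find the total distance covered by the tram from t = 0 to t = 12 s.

Distance (not displacement) is the total path length: add the absolute areas under v-t.
0–5 s: |5| × 5 = 25 m
5–7 s: |2| × 2 = 4 m
7–9 s: |-12| × 2 = 24 m
9–12 s: |-2| × 3 = 6 m
Total distance = 59 m

59 m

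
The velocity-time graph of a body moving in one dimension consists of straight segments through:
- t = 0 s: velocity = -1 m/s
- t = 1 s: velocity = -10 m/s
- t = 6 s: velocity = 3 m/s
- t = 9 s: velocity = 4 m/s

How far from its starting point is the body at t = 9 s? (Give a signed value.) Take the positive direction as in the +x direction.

Net displacement equals the area under the velocity-time graph (areas below the axis count negative).
0–1 s: ½(-1 + -10)(1) = -5.5 m
1–6 s: ½(-10 + 3)(5) = -17.5 m
6–9 s: ½(3 + 4)(3) = 10.5 m
Net displacement = -12.5 m

-12.5 m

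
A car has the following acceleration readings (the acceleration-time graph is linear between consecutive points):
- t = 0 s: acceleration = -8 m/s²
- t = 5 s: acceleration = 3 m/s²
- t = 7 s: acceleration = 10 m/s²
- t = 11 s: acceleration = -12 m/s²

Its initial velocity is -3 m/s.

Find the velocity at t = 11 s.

Δv equals the area under the a-t graph; then v = v₀ + Δv.
0–5 s: ½(-8 + 3)(5) = -12.5 m/s
5–7 s: ½(3 + 10)(2) = 13 m/s
7–11 s: ½(10 + -12)(4) = -4 m/s
Δv = -3.5 m/s, so v(11) = -3 + (-3.5) = -6.5 m/s.

-6.5 m/s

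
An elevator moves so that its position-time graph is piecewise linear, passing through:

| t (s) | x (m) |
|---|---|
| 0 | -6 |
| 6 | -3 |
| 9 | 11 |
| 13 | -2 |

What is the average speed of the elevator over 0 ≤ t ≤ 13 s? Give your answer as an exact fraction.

Average speed = (total path length)/(elapsed time); on a piecewise-linear x-t graph the path length is Σ|Δx|.
0–6 s: |Δx| = |-3 − -6| = 3 m
6–9 s: |Δx| = |11 − -3| = 14 m
9–13 s: |Δx| = |-2 − 11| = 13 m
Total path = 30 m; average speed = 30/13 = 30/13 m/s.

30/13 m/s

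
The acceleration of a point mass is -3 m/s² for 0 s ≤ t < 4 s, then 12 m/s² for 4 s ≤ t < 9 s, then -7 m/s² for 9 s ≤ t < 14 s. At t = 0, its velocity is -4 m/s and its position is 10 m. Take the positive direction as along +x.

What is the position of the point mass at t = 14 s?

On each constant-a segment, Δv = aΔt and Δx = v₀Δt + ½aΔt²; chain segment to segment.
0–4 s: v starts -4 m/s; Δx = -4·4 + ½·-3·4² = -40 m; v ends -16 m/s.
4–9 s: v starts -16 m/s; Δx = -16·5 + ½·12·5² = 70 m; v ends 44 m/s.
9–14 s: v starts 44 m/s; Δx = 44·5 + ½·-7·5² = 132.5 m; v ends 9 m/s.
x(14) = 10 + Σ Δx = 172.5 m.

172.5 m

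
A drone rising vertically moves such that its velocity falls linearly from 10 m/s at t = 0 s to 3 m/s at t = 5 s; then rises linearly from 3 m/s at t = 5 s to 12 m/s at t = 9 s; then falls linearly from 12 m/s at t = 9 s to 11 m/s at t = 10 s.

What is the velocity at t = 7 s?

On 5–9 s the graph is linear from 3 to 12 m/s: v(7) = 3 + (12 − 3)·(7 − 5)/(9 − 5) = 7.5 m/s.

7.5 m/s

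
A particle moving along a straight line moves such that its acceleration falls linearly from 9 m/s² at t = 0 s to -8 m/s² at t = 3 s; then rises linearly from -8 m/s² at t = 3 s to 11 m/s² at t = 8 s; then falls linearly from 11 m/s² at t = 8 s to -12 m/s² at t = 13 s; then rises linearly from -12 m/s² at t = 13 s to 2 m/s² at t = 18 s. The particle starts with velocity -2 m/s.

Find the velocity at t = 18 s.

Δv equals the area under the a-t graph; then v = v₀ + Δv.
0–3 s: ½(9 + -8)(3) = 1.5 m/s
3–8 s: ½(-8 + 11)(5) = 7.5 m/s
8–13 s: ½(11 + -12)(5) = -2.5 m/s
13–18 s: ½(-12 + 2)(5) = -25 m/s
Δv = -18.5 m/s, so v(18) = -2 + (-18.5) = -20.5 m/s.

-20.5 m/s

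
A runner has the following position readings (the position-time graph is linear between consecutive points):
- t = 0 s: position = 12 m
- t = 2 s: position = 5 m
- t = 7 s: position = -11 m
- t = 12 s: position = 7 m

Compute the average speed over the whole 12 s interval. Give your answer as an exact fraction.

Average speed = (total path length)/(elapsed time); on a piecewise-linear x-t graph the path length is Σ|Δx|.
0–2 s: |Δx| = |5 − 12| = 7 m
2–7 s: |Δx| = |-11 − 5| = 16 m
7–12 s: |Δx| = |7 − -11| = 18 m
Total path = 41 m; average speed = 41/12 = 41/12 m/s.

41/12 m/s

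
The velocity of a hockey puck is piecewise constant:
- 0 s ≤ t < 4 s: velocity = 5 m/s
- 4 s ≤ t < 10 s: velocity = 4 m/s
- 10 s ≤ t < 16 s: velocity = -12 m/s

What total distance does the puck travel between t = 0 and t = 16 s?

116 m

Distance (not displacement) is the total path length: add the absolute areas under v-t.
0–4 s: |5| × 4 = 20 m
4–10 s: |4| × 6 = 24 m
10–16 s: |-12| × 6 = 72 m
Total distance = 116 m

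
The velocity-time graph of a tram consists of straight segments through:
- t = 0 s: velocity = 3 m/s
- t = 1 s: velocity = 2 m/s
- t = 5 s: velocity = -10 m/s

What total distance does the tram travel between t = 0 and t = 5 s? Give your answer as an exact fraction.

Distance (not displacement) is the total path length: add the absolute areas under v-t.
0–1 s: |½(3 + 2)(1)| = 2.5 m
1–5 s: v = 0 at t = 5/3 s; triangle areas 2/3 + 50/3 = 52/3 m
Total distance = 119/6 m

119/6 m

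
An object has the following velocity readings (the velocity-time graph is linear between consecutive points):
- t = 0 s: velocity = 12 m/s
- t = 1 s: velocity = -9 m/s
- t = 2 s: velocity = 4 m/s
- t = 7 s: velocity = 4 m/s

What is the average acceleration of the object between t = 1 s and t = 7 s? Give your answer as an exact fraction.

13/6 m/s²

Average acceleration = Δv/Δt = (4 − -9)/(7 − 1) = 13/6 m/s².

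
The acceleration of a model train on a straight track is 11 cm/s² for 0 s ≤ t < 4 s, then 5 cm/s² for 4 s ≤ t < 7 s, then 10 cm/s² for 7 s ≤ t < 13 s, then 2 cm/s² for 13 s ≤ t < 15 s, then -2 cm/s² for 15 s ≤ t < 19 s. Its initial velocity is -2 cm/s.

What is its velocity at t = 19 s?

113 cm/s

Δv equals the area under the a-t graph; then v = v₀ + Δv.
0–4 s: 11 × 4 = 44 cm/s
4–7 s: 5 × 3 = 15 cm/s
7–13 s: 10 × 6 = 60 cm/s
13–15 s: 2 × 2 = 4 cm/s
15–19 s: -2 × 4 = -8 cm/s
Δv = 115 cm/s, so v(19) = -2 + (115) = 113 cm/s.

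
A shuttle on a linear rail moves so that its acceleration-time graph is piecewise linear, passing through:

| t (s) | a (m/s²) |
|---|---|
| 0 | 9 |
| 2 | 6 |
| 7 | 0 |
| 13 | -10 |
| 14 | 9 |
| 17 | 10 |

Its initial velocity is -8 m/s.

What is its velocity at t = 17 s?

20 m/s

Δv equals the area under the a-t graph; then v = v₀ + Δv.
0–2 s: ½(9 + 6)(2) = 15 m/s
2–7 s: ½(6 + 0)(5) = 15 m/s
7–13 s: ½(0 + -10)(6) = -30 m/s
13–14 s: ½(-10 + 9)(1) = -0.5 m/s
14–17 s: ½(9 + 10)(3) = 28.5 m/s
Δv = 28 m/s, so v(17) = -8 + (28) = 20 m/s.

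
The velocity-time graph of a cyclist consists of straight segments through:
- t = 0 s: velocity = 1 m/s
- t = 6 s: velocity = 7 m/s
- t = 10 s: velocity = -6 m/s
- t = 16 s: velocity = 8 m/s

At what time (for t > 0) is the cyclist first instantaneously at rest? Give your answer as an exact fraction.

t = 106/13 s

v changes sign on 6–10 s (from 7 to -6); the graph is linear there, so v = 0 at t = 6 + (-7)·(10 − 6)/(-6 − 7) = 106/13 s.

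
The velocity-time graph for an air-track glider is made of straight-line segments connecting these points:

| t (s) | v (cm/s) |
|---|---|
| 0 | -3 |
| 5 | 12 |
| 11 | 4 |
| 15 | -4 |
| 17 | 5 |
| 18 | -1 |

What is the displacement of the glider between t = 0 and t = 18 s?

73.5 cm

Displacement is the signed area under the v-t curve.
0–5 s: ½(-3 + 12)(5) = 22.5 cm
5–11 s: ½(12 + 4)(6) = 48 cm
11–15 s: ½(4 + -4)(4) = 0 cm
15–17 s: ½(-4 + 5)(2) = 1 cm
17–18 s: ½(5 + -1)(1) = 2 cm
Net displacement = 73.5 cm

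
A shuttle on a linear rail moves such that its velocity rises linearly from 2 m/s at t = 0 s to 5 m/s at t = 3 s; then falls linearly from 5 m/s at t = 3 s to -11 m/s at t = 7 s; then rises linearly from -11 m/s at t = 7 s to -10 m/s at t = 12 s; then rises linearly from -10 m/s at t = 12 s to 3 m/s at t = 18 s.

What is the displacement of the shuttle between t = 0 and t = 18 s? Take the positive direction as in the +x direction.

-75 m

Displacement is the signed area under the v-t curve.
0–3 s: ½(2 + 5)(3) = 10.5 m
3–7 s: ½(5 + -11)(4) = -12 m
7–12 s: ½(-11 + -10)(5) = -52.5 m
12–18 s: ½(-10 + 3)(6) = -21 m
Net displacement = -75 m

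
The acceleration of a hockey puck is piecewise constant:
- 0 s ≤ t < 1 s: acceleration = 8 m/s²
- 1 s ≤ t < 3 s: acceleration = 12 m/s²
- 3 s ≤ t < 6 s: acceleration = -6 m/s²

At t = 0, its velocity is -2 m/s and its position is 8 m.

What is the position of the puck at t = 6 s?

On each constant-a segment, Δv = aΔt and Δx = v₀Δt + ½aΔt²; chain segment to segment.
0–1 s: v starts -2 m/s; Δx = -2·1 + ½·8·1² = 2 m; v ends 6 m/s.
1–3 s: v starts 6 m/s; Δx = 6·2 + ½·12·2² = 36 m; v ends 30 m/s.
3–6 s: v starts 30 m/s; Δx = 30·3 + ½·-6·3² = 63 m; v ends 12 m/s.
x(6) = 8 + Σ Δx = 109 m.

109 m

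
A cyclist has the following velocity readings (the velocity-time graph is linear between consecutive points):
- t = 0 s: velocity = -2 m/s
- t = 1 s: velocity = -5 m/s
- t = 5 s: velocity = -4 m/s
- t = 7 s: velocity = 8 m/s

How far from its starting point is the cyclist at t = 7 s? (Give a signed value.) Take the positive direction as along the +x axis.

-17.5 m

Net displacement equals the area under the velocity-time graph (areas below the axis count negative).
0–1 s: ½(-2 + -5)(1) = -3.5 m
1–5 s: ½(-5 + -4)(4) = -18 m
5–7 s: ½(-4 + 8)(2) = 4 m
Net displacement = -17.5 m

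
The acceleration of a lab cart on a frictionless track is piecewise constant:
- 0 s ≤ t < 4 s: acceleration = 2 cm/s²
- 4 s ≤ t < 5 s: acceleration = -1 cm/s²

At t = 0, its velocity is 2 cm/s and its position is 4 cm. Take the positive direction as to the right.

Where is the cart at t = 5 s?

On each constant-a segment, Δv = aΔt and Δx = v₀Δt + ½aΔt²; chain segment to segment.
0–4 s: v starts 2 cm/s; Δx = 2·4 + ½·2·4² = 24 cm; v ends 10 cm/s.
4–5 s: v starts 10 cm/s; Δx = 10·1 + ½·-1·1² = 9.5 cm; v ends 9 cm/s.
x(5) = 4 + Σ Δx = 37.5 cm.

37.5 cm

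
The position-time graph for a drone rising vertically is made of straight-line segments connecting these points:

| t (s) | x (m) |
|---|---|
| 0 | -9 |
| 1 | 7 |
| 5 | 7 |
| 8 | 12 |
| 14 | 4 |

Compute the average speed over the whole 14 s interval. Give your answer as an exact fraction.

29/14 m/s

Average speed = (total path length)/(elapsed time); on a piecewise-linear x-t graph the path length is Σ|Δx|.
0–1 s: |Δx| = |7 − -9| = 16 m
1–5 s: |Δx| = |7 − 7| = 0 m
5–8 s: |Δx| = |12 − 7| = 5 m
8–14 s: |Δx| = |4 − 12| = 8 m
Total path = 29 m; average speed = 29/14 = 29/14 m/s.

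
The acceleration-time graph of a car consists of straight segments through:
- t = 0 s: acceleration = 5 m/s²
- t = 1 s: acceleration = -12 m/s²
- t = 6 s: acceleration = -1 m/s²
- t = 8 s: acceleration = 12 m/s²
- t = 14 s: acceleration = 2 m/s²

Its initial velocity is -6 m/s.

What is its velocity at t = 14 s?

Δv equals the area under the a-t graph; then v = v₀ + Δv.
0–1 s: ½(5 + -12)(1) = -3.5 m/s
1–6 s: ½(-12 + -1)(5) = -32.5 m/s
6–8 s: ½(-1 + 12)(2) = 11 m/s
8–14 s: ½(12 + 2)(6) = 42 m/s
Δv = 17 m/s, so v(14) = -6 + (17) = 11 m/s.

11 m/s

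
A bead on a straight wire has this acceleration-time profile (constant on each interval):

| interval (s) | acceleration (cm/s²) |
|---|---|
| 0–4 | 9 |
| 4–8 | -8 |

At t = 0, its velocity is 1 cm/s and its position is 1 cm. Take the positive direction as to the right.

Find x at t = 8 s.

161 cm

On each constant-a segment, Δv = aΔt and Δx = v₀Δt + ½aΔt²; chain segment to segment.
0–4 s: v starts 1 cm/s; Δx = 1·4 + ½·9·4² = 76 cm; v ends 37 cm/s.
4–8 s: v starts 37 cm/s; Δx = 37·4 + ½·-8·4² = 84 cm; v ends 5 cm/s.
x(8) = 1 + Σ Δx = 161 cm.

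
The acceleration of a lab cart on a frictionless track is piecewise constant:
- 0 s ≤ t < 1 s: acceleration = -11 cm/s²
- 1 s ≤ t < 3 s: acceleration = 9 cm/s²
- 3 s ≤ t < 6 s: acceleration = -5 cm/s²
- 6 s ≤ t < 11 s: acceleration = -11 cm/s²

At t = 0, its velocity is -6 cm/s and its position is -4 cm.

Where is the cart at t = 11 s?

-258.5 cm

On each constant-a segment, Δv = aΔt and Δx = v₀Δt + ½aΔt²; chain segment to segment.
0–1 s: v starts -6 cm/s; Δx = -6·1 + ½·-11·1² = -11.5 cm; v ends -17 cm/s.
1–3 s: v starts -17 cm/s; Δx = -17·2 + ½·9·2² = -16 cm; v ends 1 cm/s.
3–6 s: v starts 1 cm/s; Δx = 1·3 + ½·-5·3² = -19.5 cm; v ends -14 cm/s.
6–11 s: v starts -14 cm/s; Δx = -14·5 + ½·-11·5² = -207.5 cm; v ends -69 cm/s.
x(11) = -4 + Σ Δx = -258.5 cm.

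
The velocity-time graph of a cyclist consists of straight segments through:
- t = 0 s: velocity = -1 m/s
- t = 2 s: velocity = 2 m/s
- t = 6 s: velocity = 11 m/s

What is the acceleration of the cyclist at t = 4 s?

Acceleration is the slope of the v-t graph on 2–6 s: (11 − 2)/(6 − 2) = 2.25 m/s².

2.25 m/s²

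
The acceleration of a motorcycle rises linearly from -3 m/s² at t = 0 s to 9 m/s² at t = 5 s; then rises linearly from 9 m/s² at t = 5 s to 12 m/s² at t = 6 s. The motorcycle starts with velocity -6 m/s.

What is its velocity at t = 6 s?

Δv equals the area under the a-t graph; then v = v₀ + Δv.
0–5 s: ½(-3 + 9)(5) = 15 m/s
5–6 s: ½(9 + 12)(1) = 10.5 m/s
Δv = 25.5 m/s, so v(6) = -6 + (25.5) = 19.5 m/s.

19.5 m/s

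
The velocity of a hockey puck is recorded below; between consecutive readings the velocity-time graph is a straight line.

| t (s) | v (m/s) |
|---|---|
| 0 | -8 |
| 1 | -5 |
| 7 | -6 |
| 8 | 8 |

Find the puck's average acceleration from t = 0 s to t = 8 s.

Average acceleration = Δv/Δt = (8 − -8)/(8 − 0) = 2 m/s².

2 m/s²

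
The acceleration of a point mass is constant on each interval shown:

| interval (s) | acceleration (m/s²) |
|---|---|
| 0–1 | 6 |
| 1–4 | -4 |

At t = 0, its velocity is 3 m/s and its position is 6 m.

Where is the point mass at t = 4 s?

On each constant-a segment, Δv = aΔt and Δx = v₀Δt + ½aΔt²; chain segment to segment.
0–1 s: v starts 3 m/s; Δx = 3·1 + ½·6·1² = 6 m; v ends 9 m/s.
1–4 s: v starts 9 m/s; Δx = 9·3 + ½·-4·3² = 9 m; v ends -3 m/s.
x(4) = 6 + Σ Δx = 21 m.

21 m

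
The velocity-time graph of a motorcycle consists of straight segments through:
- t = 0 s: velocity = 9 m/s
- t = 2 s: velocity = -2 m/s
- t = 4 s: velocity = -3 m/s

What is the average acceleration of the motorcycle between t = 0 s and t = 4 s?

-3 m/s²

Average acceleration = Δv/Δt = (-3 − 9)/(4 − 0) = -3 m/s².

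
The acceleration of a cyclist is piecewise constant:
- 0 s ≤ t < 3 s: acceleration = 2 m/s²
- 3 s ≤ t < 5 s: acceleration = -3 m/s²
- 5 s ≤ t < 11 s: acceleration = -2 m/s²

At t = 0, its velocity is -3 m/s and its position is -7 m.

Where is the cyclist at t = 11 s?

On each constant-a segment, Δv = aΔt and Δx = v₀Δt + ½aΔt²; chain segment to segment.
0–3 s: v starts -3 m/s; Δx = -3·3 + ½·2·3² = 0 m; v ends 3 m/s.
3–5 s: v starts 3 m/s; Δx = 3·2 + ½·-3·2² = 0 m; v ends -3 m/s.
5–11 s: v starts -3 m/s; Δx = -3·6 + ½·-2·6² = -54 m; v ends -15 m/s.
x(11) = -7 + Σ Δx = -61 m.

-61 m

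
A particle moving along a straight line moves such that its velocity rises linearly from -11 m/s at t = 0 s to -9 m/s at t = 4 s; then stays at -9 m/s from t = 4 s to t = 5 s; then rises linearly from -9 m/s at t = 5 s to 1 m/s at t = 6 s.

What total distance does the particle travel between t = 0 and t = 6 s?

Total distance travelled is ∫|v| dt — sum the magnitudes of each area piece.
0–4 s: |½(-11 + -9)(4)| = 40 m
4–5 s: |-9| × 1 = 9 m
5–6 s: v = 0 at t = 5.9 s; triangle areas 4.05 + 0.05 = 4.1 m
Total distance = 53.1 m

53.1 m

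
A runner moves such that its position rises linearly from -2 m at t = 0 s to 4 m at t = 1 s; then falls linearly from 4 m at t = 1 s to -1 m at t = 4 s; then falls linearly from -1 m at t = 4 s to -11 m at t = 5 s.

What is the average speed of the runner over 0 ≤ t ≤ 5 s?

4.2 m/s

Average speed = (total path length)/(elapsed time); on a piecewise-linear x-t graph the path length is Σ|Δx|.
0–1 s: |Δx| = |4 − -2| = 6 m
1–4 s: |Δx| = |-1 − 4| = 5 m
4–5 s: |Δx| = |-11 − -1| = 10 m
Total path = 21 m; average speed = 21/5 = 4.2 m/s.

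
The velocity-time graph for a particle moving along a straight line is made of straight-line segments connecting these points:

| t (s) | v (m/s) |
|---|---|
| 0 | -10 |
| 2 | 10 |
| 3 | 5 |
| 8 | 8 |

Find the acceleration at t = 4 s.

Acceleration is the slope of the v-t graph on 3–8 s: (8 − 5)/(8 − 3) = 0.6 m/s².

0.6 m/s²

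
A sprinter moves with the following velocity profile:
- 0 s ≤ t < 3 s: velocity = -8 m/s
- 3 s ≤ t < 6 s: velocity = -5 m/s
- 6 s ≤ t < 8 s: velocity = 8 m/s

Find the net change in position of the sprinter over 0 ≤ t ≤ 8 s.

-23 m

Net displacement equals the area under the velocity-time graph (areas below the axis count negative).
0–3 s: -8 × 3 = -24 m
3–6 s: -5 × 3 = -15 m
6–8 s: 8 × 2 = 16 m
Net displacement = -23 m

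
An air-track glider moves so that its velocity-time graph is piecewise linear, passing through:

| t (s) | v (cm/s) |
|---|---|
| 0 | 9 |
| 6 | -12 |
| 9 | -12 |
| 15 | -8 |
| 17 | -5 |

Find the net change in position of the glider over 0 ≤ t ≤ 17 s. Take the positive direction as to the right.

Net displacement equals the area under the velocity-time graph (areas below the axis count negative).
0–6 s: ½(9 + -12)(6) = -9 cm
6–9 s: -12 × 3 = -36 cm
9–15 s: ½(-12 + -8)(6) = -60 cm
15–17 s: ½(-8 + -5)(2) = -13 cm
Net displacement = -118 cm

-118 cm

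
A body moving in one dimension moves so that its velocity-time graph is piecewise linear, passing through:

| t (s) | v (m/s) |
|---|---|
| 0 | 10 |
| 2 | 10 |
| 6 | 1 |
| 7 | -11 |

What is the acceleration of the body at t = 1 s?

Acceleration is the slope of the v-t graph on 0–2 s: (10 − 10)/(2 − 0) = 0 m/s².

0 m/s²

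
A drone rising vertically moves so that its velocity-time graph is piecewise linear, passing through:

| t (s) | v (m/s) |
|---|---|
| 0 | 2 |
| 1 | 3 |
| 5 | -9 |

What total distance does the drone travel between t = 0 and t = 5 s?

Distance (not displacement) is the total path length: add the absolute areas under v-t.
0–1 s: |½(2 + 3)(1)| = 2.5 m
1–5 s: v = 0 at t = 2 s; triangle areas 1.5 + 13.5 = 15 m
Total distance = 17.5 m

17.5 m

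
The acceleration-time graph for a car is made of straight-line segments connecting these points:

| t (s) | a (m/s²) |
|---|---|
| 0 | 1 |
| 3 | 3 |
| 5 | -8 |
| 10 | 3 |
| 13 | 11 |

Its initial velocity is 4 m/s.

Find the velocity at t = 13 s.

Δv equals the area under the a-t graph; then v = v₀ + Δv.
0–3 s: ½(1 + 3)(3) = 6 m/s
3–5 s: ½(3 + -8)(2) = -5 m/s
5–10 s: ½(-8 + 3)(5) = -12.5 m/s
10–13 s: ½(3 + 11)(3) = 21 m/s
Δv = 9.5 m/s, so v(13) = 4 + (9.5) = 13.5 m/s.

13.5 m/s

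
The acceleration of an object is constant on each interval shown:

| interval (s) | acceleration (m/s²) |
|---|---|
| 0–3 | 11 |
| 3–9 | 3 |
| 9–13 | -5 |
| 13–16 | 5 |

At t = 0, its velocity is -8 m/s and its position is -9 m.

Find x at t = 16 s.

On each constant-a segment, Δv = aΔt and Δx = v₀Δt + ½aΔt²; chain segment to segment.
0–3 s: v starts -8 m/s; Δx = -8·3 + ½·11·3² = 25.5 m; v ends 25 m/s.
3–9 s: v starts 25 m/s; Δx = 25·6 + ½·3·6² = 204 m; v ends 43 m/s.
9–13 s: v starts 43 m/s; Δx = 43·4 + ½·-5·4² = 132 m; v ends 23 m/s.
13–16 s: v starts 23 m/s; Δx = 23·3 + ½·5·3² = 91.5 m; v ends 38 m/s.
x(16) = -9 + Σ Δx = 444 m.

444 m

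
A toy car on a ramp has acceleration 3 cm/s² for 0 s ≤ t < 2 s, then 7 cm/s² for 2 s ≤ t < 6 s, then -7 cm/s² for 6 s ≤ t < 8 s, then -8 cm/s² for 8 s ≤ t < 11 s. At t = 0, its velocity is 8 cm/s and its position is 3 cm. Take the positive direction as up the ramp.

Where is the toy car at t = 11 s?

On each constant-a segment, Δv = aΔt and Δx = v₀Δt + ½aΔt²; chain segment to segment.
0–2 s: v starts 8 cm/s; Δx = 8·2 + ½·3·2² = 22 cm; v ends 14 cm/s.
2–6 s: v starts 14 cm/s; Δx = 14·4 + ½·7·4² = 112 cm; v ends 42 cm/s.
6–8 s: v starts 42 cm/s; Δx = 42·2 + ½·-7·2² = 70 cm; v ends 28 cm/s.
8–11 s: v starts 28 cm/s; Δx = 28·3 + ½·-8·3² = 48 cm; v ends 4 cm/s.
x(11) = 3 + Σ Δx = 255 cm.

255 cm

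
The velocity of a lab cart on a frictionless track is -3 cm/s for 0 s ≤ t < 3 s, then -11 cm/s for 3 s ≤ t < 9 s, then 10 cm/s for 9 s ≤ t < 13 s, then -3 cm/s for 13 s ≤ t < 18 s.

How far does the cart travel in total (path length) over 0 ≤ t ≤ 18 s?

Distance (not displacement) is the total path length: add the absolute areas under v-t.
0–3 s: |-3| × 3 = 9 cm
3–9 s: |-11| × 6 = 66 cm
9–13 s: |10| × 4 = 40 cm
13–18 s: |-3| × 5 = 15 cm
Total distance = 130 cm

130 cm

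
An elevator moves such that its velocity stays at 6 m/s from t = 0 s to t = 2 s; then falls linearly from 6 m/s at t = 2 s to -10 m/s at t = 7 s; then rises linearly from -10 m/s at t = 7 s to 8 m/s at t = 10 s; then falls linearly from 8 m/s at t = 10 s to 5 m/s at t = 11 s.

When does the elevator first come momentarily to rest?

t = 3.875 s

v changes sign on 2–7 s (from 6 to -10); the graph is linear there, so v = 0 at t = 2 + (-6)·(7 − 2)/(-10 − 6) = 3.875 s.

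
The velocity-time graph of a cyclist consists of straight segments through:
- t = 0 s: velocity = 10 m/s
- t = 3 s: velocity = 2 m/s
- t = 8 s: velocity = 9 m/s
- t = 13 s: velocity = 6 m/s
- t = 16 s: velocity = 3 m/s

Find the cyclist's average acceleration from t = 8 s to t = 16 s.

Average acceleration = Δv/Δt = (3 − 9)/(16 − 8) = -0.75 m/s².

-0.75 m/s²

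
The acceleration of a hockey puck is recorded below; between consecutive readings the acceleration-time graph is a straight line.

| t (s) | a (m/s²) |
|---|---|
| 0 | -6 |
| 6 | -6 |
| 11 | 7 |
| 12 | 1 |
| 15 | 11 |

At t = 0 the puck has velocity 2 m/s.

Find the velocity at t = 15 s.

Δv equals the area under the a-t graph; then v = v₀ + Δv.
0–6 s: -6 × 6 = -36 m/s
6–11 s: ½(-6 + 7)(5) = 2.5 m/s
11–12 s: ½(7 + 1)(1) = 4 m/s
12–15 s: ½(1 + 11)(3) = 18 m/s
Δv = -11.5 m/s, so v(15) = 2 + (-11.5) = -9.5 m/s.

-9.5 m/s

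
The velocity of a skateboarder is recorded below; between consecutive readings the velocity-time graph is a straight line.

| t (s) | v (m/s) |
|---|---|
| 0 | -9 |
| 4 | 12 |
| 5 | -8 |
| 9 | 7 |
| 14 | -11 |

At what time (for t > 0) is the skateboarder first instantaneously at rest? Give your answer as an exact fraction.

v changes sign on 0–4 s (from -9 to 12); the graph is linear there, so v = 0 at t = 0 + (9)·(4 − 0)/(12 − -9) = 12/7 s.

t = 12/7 s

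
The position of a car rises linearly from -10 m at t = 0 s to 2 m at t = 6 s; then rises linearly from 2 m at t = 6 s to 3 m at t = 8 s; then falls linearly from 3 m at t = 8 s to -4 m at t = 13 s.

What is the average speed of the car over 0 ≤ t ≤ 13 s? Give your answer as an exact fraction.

20/13 m/s

Average speed = (total path length)/(elapsed time); on a piecewise-linear x-t graph the path length is Σ|Δx|.
0–6 s: |Δx| = |2 − -10| = 12 m
6–8 s: |Δx| = |3 − 2| = 1 m
8–13 s: |Δx| = |-4 − 3| = 7 m
Total path = 20 m; average speed = 20/13 = 20/13 m/s.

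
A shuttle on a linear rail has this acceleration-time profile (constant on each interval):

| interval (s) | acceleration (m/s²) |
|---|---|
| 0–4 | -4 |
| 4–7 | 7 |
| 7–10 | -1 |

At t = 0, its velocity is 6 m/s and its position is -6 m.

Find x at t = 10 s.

16 m

On each constant-a segment, Δv = aΔt and Δx = v₀Δt + ½aΔt²; chain segment to segment.
0–4 s: v starts 6 m/s; Δx = 6·4 + ½·-4·4² = -8 m; v ends -10 m/s.
4–7 s: v starts -10 m/s; Δx = -10·3 + ½·7·3² = 1.5 m; v ends 11 m/s.
7–10 s: v starts 11 m/s; Δx = 11·3 + ½·-1·3² = 28.5 m; v ends 8 m/s.
x(10) = -6 + Σ Δx = 16 m.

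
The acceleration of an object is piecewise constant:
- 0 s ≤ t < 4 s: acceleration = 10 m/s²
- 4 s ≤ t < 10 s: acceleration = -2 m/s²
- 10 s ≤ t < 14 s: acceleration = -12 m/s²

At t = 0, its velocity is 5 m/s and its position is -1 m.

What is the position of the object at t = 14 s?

369 m

On each constant-a segment, Δv = aΔt and Δx = v₀Δt + ½aΔt²; chain segment to segment.
0–4 s: v starts 5 m/s; Δx = 5·4 + ½·10·4² = 100 m; v ends 45 m/s.
4–10 s: v starts 45 m/s; Δx = 45·6 + ½·-2·6² = 234 m; v ends 33 m/s.
10–14 s: v starts 33 m/s; Δx = 33·4 + ½·-12·4² = 36 m; v ends -15 m/s.
x(14) = -1 + Σ Δx = 369 m.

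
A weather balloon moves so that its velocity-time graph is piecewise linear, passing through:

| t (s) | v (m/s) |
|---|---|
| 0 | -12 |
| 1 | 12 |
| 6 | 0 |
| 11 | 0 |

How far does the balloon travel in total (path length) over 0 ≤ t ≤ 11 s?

Distance (not displacement) is the total path length: add the absolute areas under v-t.
0–1 s: v = 0 at t = 0.5 s; triangle areas 3 + 3 = 6 m
1–6 s: |½(12 + 0)(5)| = 30 m
6–11 s: |0| × 5 = 0 m
Total distance = 36 m

36 m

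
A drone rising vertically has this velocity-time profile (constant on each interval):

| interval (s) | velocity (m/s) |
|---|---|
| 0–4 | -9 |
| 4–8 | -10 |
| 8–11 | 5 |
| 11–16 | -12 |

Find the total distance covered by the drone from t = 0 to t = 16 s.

151 m

Total distance travelled is ∫|v| dt — sum the magnitudes of each area piece.
0–4 s: |-9| × 4 = 36 m
4–8 s: |-10| × 4 = 40 m
8–11 s: |5| × 3 = 15 m
11–16 s: |-12| × 5 = 60 m
Total distance = 151 m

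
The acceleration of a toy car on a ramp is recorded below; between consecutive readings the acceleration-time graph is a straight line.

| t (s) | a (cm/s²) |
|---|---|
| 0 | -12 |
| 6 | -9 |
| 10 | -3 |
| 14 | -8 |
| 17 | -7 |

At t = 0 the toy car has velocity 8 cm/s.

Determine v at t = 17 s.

Δv equals the area under the a-t graph; then v = v₀ + Δv.
0–6 s: ½(-12 + -9)(6) = -63 cm/s
6–10 s: ½(-9 + -3)(4) = -24 cm/s
10–14 s: ½(-3 + -8)(4) = -22 cm/s
14–17 s: ½(-8 + -7)(3) = -22.5 cm/s
Δv = -131.5 cm/s, so v(17) = 8 + (-131.5) = -123.5 cm/s.

-123.5 cm/s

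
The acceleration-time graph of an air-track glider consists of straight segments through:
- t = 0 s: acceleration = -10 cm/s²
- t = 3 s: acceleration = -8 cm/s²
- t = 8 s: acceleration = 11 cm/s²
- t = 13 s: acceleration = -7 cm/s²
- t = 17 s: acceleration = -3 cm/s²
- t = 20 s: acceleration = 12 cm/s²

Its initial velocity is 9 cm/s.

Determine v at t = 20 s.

-7 cm/s

Δv equals the area under the a-t graph; then v = v₀ + Δv.
0–3 s: ½(-10 + -8)(3) = -27 cm/s
3–8 s: ½(-8 + 11)(5) = 7.5 cm/s
8–13 s: ½(11 + -7)(5) = 10 cm/s
13–17 s: ½(-7 + -3)(4) = -20 cm/s
17–20 s: ½(-3 + 12)(3) = 13.5 cm/s
Δv = -16 cm/s, so v(20) = 9 + (-16) = -7 cm/s.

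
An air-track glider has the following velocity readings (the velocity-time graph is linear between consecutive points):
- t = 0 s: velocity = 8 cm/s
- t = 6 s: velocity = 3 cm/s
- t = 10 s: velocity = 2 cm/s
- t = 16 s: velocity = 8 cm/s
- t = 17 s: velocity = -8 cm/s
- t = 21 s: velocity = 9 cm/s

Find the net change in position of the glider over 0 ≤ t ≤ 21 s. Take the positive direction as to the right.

75 cm

Displacement is the signed area under the v-t curve.
0–6 s: ½(8 + 3)(6) = 33 cm
6–10 s: ½(3 + 2)(4) = 10 cm
10–16 s: ½(2 + 8)(6) = 30 cm
16–17 s: ½(8 + -8)(1) = 0 cm
17–21 s: ½(-8 + 9)(4) = 2 cm
Net displacement = 75 cm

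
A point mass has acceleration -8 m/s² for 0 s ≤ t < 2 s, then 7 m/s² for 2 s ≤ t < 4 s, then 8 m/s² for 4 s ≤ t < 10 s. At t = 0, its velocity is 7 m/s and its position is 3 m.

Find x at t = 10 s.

171 m

On each constant-a segment, Δv = aΔt and Δx = v₀Δt + ½aΔt²; chain segment to segment.
0–2 s: v starts 7 m/s; Δx = 7·2 + ½·-8·2² = -2 m; v ends -9 m/s.
2–4 s: v starts -9 m/s; Δx = -9·2 + ½·7·2² = -4 m; v ends 5 m/s.
4–10 s: v starts 5 m/s; Δx = 5·6 + ½·8·6² = 174 m; v ends 53 m/s.
x(10) = 3 + Σ Δx = 171 m.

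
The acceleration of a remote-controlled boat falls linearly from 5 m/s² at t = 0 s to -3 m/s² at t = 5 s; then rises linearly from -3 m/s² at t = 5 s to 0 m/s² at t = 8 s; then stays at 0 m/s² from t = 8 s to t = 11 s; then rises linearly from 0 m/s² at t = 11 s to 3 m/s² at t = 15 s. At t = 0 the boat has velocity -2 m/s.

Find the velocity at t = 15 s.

Δv equals the area under the a-t graph; then v = v₀ + Δv.
0–5 s: ½(5 + -3)(5) = 5 m/s
5–8 s: ½(-3 + 0)(3) = -4.5 m/s
8–11 s: 0 × 3 = 0 m/s
11–15 s: ½(0 + 3)(4) = 6 m/s
Δv = 6.5 m/s, so v(15) = -2 + (6.5) = 4.5 m/s.

4.5 m/s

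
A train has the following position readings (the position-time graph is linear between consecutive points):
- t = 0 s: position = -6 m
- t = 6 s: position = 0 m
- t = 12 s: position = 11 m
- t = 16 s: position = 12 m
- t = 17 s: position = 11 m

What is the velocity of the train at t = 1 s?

1 m/s

Velocity is the slope of the x-t graph on 0–6 s: (0 − -6)/(6 − 0) = 1 m/s.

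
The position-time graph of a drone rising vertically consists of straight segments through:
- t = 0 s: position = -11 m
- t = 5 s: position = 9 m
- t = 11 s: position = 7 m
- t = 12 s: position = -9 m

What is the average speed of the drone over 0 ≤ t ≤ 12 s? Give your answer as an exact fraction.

19/6 m/s

Average speed = (total path length)/(elapsed time); on a piecewise-linear x-t graph the path length is Σ|Δx|.
0–5 s: |Δx| = |9 − -11| = 20 m
5–11 s: |Δx| = |7 − 9| = 2 m
11–12 s: |Δx| = |-9 − 7| = 16 m
Total path = 38 m; average speed = 38/12 = 19/6 m/s.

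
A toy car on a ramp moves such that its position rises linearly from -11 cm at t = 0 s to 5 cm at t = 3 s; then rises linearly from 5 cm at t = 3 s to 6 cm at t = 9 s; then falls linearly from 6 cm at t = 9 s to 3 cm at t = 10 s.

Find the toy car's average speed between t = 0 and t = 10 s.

Average speed = (total path length)/(elapsed time); on a piecewise-linear x-t graph the path length is Σ|Δx|.
0–3 s: |Δx| = |5 − -11| = 16 cm
3–9 s: |Δx| = |6 − 5| = 1 cm
9–10 s: |Δx| = |3 − 6| = 3 cm
Total path = 20 cm; average speed = 20/10 = 2 cm/s.

2 cm/s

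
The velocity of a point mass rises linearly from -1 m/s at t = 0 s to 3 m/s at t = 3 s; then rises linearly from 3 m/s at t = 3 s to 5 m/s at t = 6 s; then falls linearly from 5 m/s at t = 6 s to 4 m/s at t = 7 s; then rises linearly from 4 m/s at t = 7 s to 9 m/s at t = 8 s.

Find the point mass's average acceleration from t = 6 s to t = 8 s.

2 m/s²

Average acceleration = Δv/Δt = (9 − 5)/(8 − 6) = 2 m/s².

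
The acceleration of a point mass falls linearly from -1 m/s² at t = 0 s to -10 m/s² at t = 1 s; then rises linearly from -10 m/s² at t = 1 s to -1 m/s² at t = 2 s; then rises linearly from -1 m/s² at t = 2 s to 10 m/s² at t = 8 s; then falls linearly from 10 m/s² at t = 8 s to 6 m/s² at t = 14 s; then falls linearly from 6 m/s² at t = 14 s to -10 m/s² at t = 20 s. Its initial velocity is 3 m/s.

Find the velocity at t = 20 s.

Δv equals the area under the a-t graph; then v = v₀ + Δv.
0–1 s: ½(-1 + -10)(1) = -5.5 m/s
1–2 s: ½(-10 + -1)(1) = -5.5 m/s
2–8 s: ½(-1 + 10)(6) = 27 m/s
8–14 s: ½(10 + 6)(6) = 48 m/s
14–20 s: ½(6 + -10)(6) = -12 m/s
Δv = 52 m/s, so v(20) = 3 + (52) = 55 m/s.

55 m/s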